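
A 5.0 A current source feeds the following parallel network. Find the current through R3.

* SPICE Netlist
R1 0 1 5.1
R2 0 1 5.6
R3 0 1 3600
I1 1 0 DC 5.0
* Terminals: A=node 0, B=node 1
All resistors sit directly between nodes 0 and 1, so they are in parallel and share one voltage V; the full source current 5 A splits among them.
1/R_par = 1/5.1 + 1/5.6 + 1/3600 = 0.3749 S  =>  R_par = 2.667 Ω
V = I × R_par = 5 × 2.667 = 13.34 V
I_R3 = V/R3 = 13.34/3600 = 0.003704 A

Final answer: 0.003704 A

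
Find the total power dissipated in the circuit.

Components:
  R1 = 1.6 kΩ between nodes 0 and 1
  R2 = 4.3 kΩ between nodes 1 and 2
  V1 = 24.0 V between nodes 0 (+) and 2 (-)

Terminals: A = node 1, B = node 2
Nodal analysis, taking node 2 as the 0 V reference.
Source V1 fixes V_0 = 24 V.
KCL at each unknown node (sum of currents leaving = 0; resistances in Ω):
  Node 1: (V_1 - 24)/1600 + (V_1 - 0)/4300 = 0
Collecting terms: 0.0008576 × V_1 = 0.015  =>  V_1 = 17.49 V
Power in each resistor, P = (ΔV)²/R:
  P_R1 = (24 - 17.49)²/1600 = 0.02648 W
  P_R2 = (17.49 - 0)²/4300 = 0.07115 W
P_total = P_R1 + P_R2 = 0.09763 W

Final answer: 0.09763 W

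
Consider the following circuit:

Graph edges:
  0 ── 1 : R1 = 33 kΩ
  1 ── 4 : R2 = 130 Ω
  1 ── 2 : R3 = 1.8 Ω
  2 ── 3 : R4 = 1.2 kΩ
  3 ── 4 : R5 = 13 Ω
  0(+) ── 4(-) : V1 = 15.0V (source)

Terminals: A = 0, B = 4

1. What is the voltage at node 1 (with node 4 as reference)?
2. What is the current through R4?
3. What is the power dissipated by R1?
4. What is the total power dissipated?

Nodal analysis, taking node 4 as the 0 V reference.
Source V1 fixes V_0 = 15 V.
KCL at each unknown node (sum of currents leaving = 0; resistances in Ω):
  Node 1: (V_1 - 15)/33000 + (V_1 - 0)/130 + (V_1 - V_2)/1.8 = 0
  Node 2: (V_2 - V_1)/1.8 + (V_2 - V_3)/1200 = 0
  Node 3: (V_3 - V_2)/1200 + (V_3 - 0)/13 = 0
Collecting terms (coefficients in siemens):
  0.5633·V_1 - 0.5556·V_2 = 0.0004545
  0.5564·V_2 - 0.5556·V_1 - 0.0008333·V_3 = 0
  0.07776·V_3 - 0.0008333·V_2 = 0
Solving these 3 simultaneous equations (Gaussian elimination) gives:
  V_1 = 0.05319 V, V_2 = 0.05311 V, V_3 = 0.0005692 V
Part 1:
  Read off the nodal solution: V_1 = 0.05319 V
Part 2:
  I_R4 = (V_2 - V_3)/R4 = (0.05311 - 0.0005692)/1200 = 0.00004378 A
  Magnitude: I_R4 = 0.00004378 A
Part 3:
  I_R1 = (V_0 - V_1)/R1 = (15 - 0.05319)/33000 = 0.0004529 A
  P_R1 = I_R1² × R1 = (0.0004529)² × 33000 = 0.00677 W
Part 4:
  Power in each resistor, P = (ΔV)²/R:
    P_R1 = (15 - 0.05319)²/33000 = 0.00677 W
    P_R2 = (0.05319 - 0)²/130 = 0.00002176 W
    P_R3 = (0.05319 - 0.05311)²/1.8 = 0.000000003451 W
    P_R4 = (0.05311 - 0.0005692)²/1200 = 0.0000023 W
    P_R5 = (0.0005692 - 0)²/13 = 0.00000002492 W
  P_total = P_R1 + P_R2 + P_R3 + P_R4 + P_R5 = 0.006794 W

Final answers:
1. V_1 = 0.05319 V
2. I_R4 = 4.378e-05 A
3. P_R1 = 0.00677 W
4. P_total = 0.006794 W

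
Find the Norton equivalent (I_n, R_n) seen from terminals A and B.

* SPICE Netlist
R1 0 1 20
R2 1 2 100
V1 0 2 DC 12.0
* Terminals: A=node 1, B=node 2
Find the Thévenin equivalent first; then I_n = V_th/R_th and R_n = R_th.
Step 1 — V_th is the open-circuit voltage V_A - V_B (nothing connected across the terminals).
Nodal analysis, taking node 2 as the 0 V reference.
Source V1 fixes V_0 = 12 V.
KCL at each unknown node (sum of currents leaving = 0; resistances in Ω):
  Node 1: (V_1 - 12)/20 + (V_1 - 0)/100 = 0
Collecting terms: 0.06 × V_1 = 0.6  =>  V_1 = 10 V
V_th = V_1 - V_2 = 10 - 0 = 10 V
Step 2 — R_th: zero the source — replace V1 by a short circuit (node 2 merges into node 0) — and find the resistance seen between A (node 1) and B (node 0).
Reduce the network between node 1 (A) and node 0 (B) by series/parallel combination:
  Rp1 = R1 ‖ R2 (parallel, both between nodes 0 and 1) = 1/(1/20 + 1/100) = 16.67 Ω
R_th = 16.67 Ω
I_n = V_th/R_th = 10/16.67 = 0.6 A, and R_n = R_th = 16.67 Ω

Final answer: I_n = 0.6 A, R_n = 16.67 Ω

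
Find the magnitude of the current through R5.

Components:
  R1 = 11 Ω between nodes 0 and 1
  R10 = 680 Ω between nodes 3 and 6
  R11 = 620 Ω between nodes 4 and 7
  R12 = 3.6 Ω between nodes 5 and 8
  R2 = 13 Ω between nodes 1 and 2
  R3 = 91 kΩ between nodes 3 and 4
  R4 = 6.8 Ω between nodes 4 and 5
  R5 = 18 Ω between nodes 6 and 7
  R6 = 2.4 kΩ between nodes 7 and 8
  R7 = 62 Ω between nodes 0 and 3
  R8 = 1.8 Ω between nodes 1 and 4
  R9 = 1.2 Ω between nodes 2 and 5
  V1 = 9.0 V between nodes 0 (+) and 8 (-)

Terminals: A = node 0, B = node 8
Nodal analysis, taking node 8 as the 0 V reference.
Source V1 fixes V_0 = 9 V.
KCL at each unknown node (sum of currents leaving = 0; resistances in Ω):
  Node 1: (V_1 - 9)/11 + (V_1 - V_2)/13 + (V_1 - V_4)/1.8 = 0
  Node 2: (V_2 - V_1)/13 + (V_2 - V_5)/1.2 = 0
  Node 3: (V_3 - V_4)/91000 + (V_3 - 9)/62 + (V_3 - V_6)/680 = 0
  Node 4: (V_4 - V_3)/91000 + (V_4 - V_5)/6.8 + (V_4 - V_1)/1.8 + (V_4 - V_7)/620 = 0
  Node 5: (V_5 - V_4)/6.8 + (V_5 - V_2)/1.2 + (V_5 - 0)/3.6 = 0
  Node 6: (V_6 - V_7)/18 + (V_6 - V_3)/680 = 0
  Node 7: (V_7 - V_6)/18 + (V_7 - 0)/2400 + (V_7 - V_4)/620 = 0
Collecting terms (coefficients in siemens):
  0.7234·V_1 - 0.07692·V_2 - 0.5556·V_4 = 0.8182
  0.9103·V_2 - 0.07692·V_1 - 0.8333·V_5 = 0
  0.01761·V_3 - 0.00001099·V_4 - 0.001471·V_6 = 0.1452
  0.7042·V_4 - 0.5556·V_1 - 0.00001099·V_3 - 0.1471·V_5 - 0.001613·V_7 = 0
  1.258·V_5 - 0.8333·V_2 - 0.1471·V_4 = 0
  0.05703·V_6 - 0.001471·V_3 - 0.05556·V_7 = 0
  0.05759·V_7 - 0.001613·V_4 - 0.05556·V_6 = 0
Solving these 7 simultaneous equations (Gaussian elimination) gives:
  V_1 = 4.051 V, V_2 = 1.834 V, V_3 = 8.691 V, V_4 = 3.548 V
  V_5 = 1.63 V, V_6 = 5.338 V, V_7 = 5.249 V
I_R5 = (V_6 - V_7)/R5 = (5.338 - 5.249)/18 = 0.004931 A
|I_R5| = 0.004931 A

Final answer: |I_R5| = 0.004931 A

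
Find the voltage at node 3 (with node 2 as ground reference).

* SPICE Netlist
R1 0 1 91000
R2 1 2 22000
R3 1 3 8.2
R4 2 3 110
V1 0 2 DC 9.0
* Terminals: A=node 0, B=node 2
Nodal analysis, taking node 2 as the 0 V reference.
Source V1 fixes V_0 = 9 V.
KCL at each unknown node (sum of currents leaving = 0; resistances in Ω):
  Node 1: (V_1 - 9)/91000 + (V_1 - 0)/22000 + (V_1 - V_3)/8.2 = 0
  Node 3: (V_3 - V_1)/8.2 + (V_3 - 0)/110 = 0
Collecting terms (coefficients in siemens):
  0.122·V_1 - 0.122·V_3 = 0.0000989
  0.131·V_3 - 0.122·V_1 = 0
Determinant D = (0.122)(0.131) - (-0.122)(-0.122) = 0.001116
V_1 = [(0.0000989)(0.131) - (-0.122)(0)]/D = 0.01161 V
V_3 = [(0.122)(0) - (0.0000989)(-0.122)]/D = 0.01081 V
The requested potential is V_3 = 0.01081 V.

Final answer: V_3 = 0.01081 V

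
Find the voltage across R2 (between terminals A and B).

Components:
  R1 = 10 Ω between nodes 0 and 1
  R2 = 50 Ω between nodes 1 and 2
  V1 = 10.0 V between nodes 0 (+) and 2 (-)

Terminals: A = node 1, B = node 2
R1 and R2 are in series across V1 (node 0 → node 1 → node 2), and the output A–B is taken across R2, so this is a voltage divider.
Series current: I = V1/(R1 + R2) = 10/(10 + 50) = 10/60 = 0.1667 A
V_R2 = I × R2 = V1 × R2/(R1 + R2) = 10 × 50/60 = 8.333 V

Final answer: 8.333 V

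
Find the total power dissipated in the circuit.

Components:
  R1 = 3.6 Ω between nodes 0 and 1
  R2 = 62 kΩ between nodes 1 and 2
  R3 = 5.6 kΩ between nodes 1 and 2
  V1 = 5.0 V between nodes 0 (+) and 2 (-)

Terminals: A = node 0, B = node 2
Nodal analysis, taking node 2 as the 0 V reference.
Source V1 fixes V_0 = 5 V.
KCL at each unknown node (sum of currents leaving = 0; resistances in Ω):
  Node 1: (V_1 - 5)/3.6 + (V_1 - 0)/62000 + (V_1 - 0)/5600 = 0
Collecting terms: 0.278 × V_1 = 1.389  =>  V_1 = 4.996 V
Power in each resistor, P = (ΔV)²/R:
  P_R1 = (5 - 4.996)²/3.6 = 0.000003407 W
  P_R2 = (4.996 - 0)²/62000 = 0.0004027 W
  P_R3 = (4.996 - 0)²/5600 = 0.004458 W
P_total = P_R1 + P_R2 + P_R3 = 0.004864 W

Final answer: 0.004864 W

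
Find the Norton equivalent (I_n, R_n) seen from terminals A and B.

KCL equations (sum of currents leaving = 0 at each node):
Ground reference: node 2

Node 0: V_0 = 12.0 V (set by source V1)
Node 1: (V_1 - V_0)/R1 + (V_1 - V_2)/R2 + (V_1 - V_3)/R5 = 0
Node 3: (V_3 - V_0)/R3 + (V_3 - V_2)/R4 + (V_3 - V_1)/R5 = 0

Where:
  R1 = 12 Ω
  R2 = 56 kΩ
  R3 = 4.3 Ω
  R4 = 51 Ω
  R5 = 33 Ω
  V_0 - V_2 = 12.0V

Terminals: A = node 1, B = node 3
Find the Thévenin equivalent first; then I_n = V_th/R_th and R_n = R_th.
Step 1 — V_th is the open-circuit voltage V_A - V_B (nothing connected across the terminals).
Nodal analysis, taking node 2 as the 0 V reference.
Source V1 fixes V_0 = 12 V.
KCL at each unknown node (sum of currents leaving = 0; resistances in Ω):
  Node 1: (V_1 - 12)/12 + (V_1 - 0)/56000 + (V_1 - V_3)/33 = 0
  Node 3: (V_3 - 12)/4.3 + (V_3 - 0)/51 + (V_3 - V_1)/33 = 0
Collecting terms (coefficients in siemens):
  0.1137·V_1 - 0.0303·V_3 = 1
  0.2825·V_3 - 0.0303·V_1 = 2.791
Determinant D = (0.1137)(0.2825) - (-0.0303)(-0.0303) = 0.03119
V_1 = [(1)(0.2825) - (-0.0303)(2.791)]/D = 11.77 V
V_3 = [(0.1137)(2.791) - (1)(-0.0303)]/D = 11.14 V
V_th = V_1 - V_3 = 11.77 - 11.14 = 0.6272 V
Step 2 — R_th: zero the source — replace V1 by a short circuit (node 2 merges into node 0) — and find the resistance seen between A (node 1) and B (node 3).
Reduce the network between node 1 (A) and node 3 (B) by series/parallel combination:
  Rp1 = R1 ‖ R2 (parallel, both between nodes 0 and 1) = 1/(1/12 + 1/56000) = 12 Ω
  Rp2 = R3 ‖ R4 (parallel, both between nodes 0 and 3) = 1/(1/4.3 + 1/51) = 3.966 Ω
  Rs1 = Rp1 + Rp2 (series, joined only at node 0) = 12 + 3.966 = 15.96 Ω
  Rp3 = R5 ‖ Rs1 (parallel, both between nodes 1 and 3) = 1/(1/33 + 1/15.96) = 10.76 Ω
R_th = 10.76 Ω
I_n = V_th/R_th = 0.6272/10.76 = 0.05829 A, and R_n = R_th = 10.76 Ω

Final answer: I_n = 0.05829 A, R_n = 10.76 Ω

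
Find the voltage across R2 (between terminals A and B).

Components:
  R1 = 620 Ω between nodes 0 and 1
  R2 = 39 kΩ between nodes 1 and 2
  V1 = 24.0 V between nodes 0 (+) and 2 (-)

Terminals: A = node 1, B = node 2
R1 and R2 are in series across V1 (node 0 → node 1 → node 2), and the output A–B is taken across R2, so this is a voltage divider.
Series current: I = V1/(R1 + R2) = 24/(620 + 39000) = 24/39620 = 0.0006058 A
V_R2 = I × R2 = V1 × R2/(R1 + R2) = 24 × 39000/39620 = 23.62 V

Final answer: 23.62 V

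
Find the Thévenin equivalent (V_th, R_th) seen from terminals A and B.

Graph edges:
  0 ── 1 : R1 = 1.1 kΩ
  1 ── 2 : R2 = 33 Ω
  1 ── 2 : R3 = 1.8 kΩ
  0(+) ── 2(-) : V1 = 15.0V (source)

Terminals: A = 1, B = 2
Step 1 — V_th is the open-circuit voltage V_A - V_B (nothing connected across the terminals).
Nodal analysis, taking node 2 as the 0 V reference.
Source V1 fixes V_0 = 15 V.
KCL at each unknown node (sum of currents leaving = 0; resistances in Ω):
  Node 1: (V_1 - 15)/1100 + (V_1 - 0)/33 + (V_1 - 0)/1800 = 0
Collecting terms: 0.03177 × V_1 = 0.01364  =>  V_1 = 0.4293 V
V_th = V_1 - V_2 = 0.4293 - 0 = 0.4293 V
Step 2 — R_th: zero the source — replace V1 by a short circuit (node 2 merges into node 0) — and find the resistance seen between A (node 1) and B (node 0).
Reduce the network between node 1 (A) and node 0 (B) by series/parallel combination:
  Rp1 = R1 ‖ R2 ‖ R3 (parallel, all between nodes 0 and 1) = 1/(1/1100 + 1/33 + 1/1800) = 31.48 Ω
R_th = 31.48 Ω

Final answer: V_th = 0.4293 V, R_th = 31.48 Ω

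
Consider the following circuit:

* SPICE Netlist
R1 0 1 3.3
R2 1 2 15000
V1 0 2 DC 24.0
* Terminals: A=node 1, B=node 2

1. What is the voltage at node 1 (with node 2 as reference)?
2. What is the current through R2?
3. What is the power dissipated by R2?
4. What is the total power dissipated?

Nodal analysis, taking node 2 as the 0 V reference.
Source V1 fixes V_0 = 24 V.
KCL at each unknown node (sum of currents leaving = 0; resistances in Ω):
  Node 1: (V_1 - 24)/3.3 + (V_1 - 0)/15000 = 0
Collecting terms: 0.3031 × V_1 = 7.273  =>  V_1 = 23.99 V
Part 1:
  Read off the nodal solution: V_1 = 23.99 V
Part 2:
  I_R2 = (V_1 - V_2)/R2 = (23.99 - 0)/15000 = 0.0016 A
  Magnitude: I_R2 = 0.0016 A
Part 3:
  I_R2 = (V_1 - V_2)/R2 = (23.99 - 0)/15000 = 0.0016 A
  P_R2 = I_R2² × R2 = (0.0016)² × 15000 = 0.03838 W
Part 4:
  Power in each resistor, P = (ΔV)²/R:
    P_R1 = (24 - 23.99)²/3.3 = 0.000008444 W
    P_R2 = (23.99 - 0)²/15000 = 0.03838 W
  P_total = P_R1 + P_R2 = 0.03839 W

Final answers:
1. V_1 = 23.99 V
2. I_R2 = 0.0016 A
3. P_R2 = 0.03838 W
4. P_total = 0.03839 W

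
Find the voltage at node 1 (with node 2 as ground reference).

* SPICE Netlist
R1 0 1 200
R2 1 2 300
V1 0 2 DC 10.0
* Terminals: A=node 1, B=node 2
Nodal analysis, taking node 2 as the 0 V reference.
Source V1 fixes V_0 = 10 V.
KCL at each unknown node (sum of currents leaving = 0; resistances in Ω):
  Node 1: (V_1 - 10)/200 + (V_1 - 0)/300 = 0
Collecting terms: 0.008333 × V_1 = 0.05  =>  V_1 = 6 V
The requested potential is V_1 = 6 V.

Final answer: V_1 = 6 V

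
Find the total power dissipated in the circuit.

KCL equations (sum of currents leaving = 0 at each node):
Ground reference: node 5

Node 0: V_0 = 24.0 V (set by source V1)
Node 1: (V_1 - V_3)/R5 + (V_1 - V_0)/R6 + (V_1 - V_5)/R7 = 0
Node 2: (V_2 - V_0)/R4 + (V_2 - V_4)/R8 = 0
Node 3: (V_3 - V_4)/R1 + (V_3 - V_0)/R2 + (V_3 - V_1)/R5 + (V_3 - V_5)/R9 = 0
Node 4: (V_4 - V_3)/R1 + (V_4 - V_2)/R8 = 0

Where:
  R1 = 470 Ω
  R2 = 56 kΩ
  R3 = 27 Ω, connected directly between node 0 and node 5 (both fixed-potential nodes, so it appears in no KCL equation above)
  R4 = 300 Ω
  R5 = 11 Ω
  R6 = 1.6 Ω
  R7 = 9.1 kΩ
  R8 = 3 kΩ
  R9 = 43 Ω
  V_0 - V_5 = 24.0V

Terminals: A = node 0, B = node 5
Nodal analysis, taking node 5 as the 0 V reference.
Source V1 fixes V_0 = 24 V.
KCL at each unknown node (sum of currents leaving = 0; resistances in Ω):
  Node 1: (V_1 - V_3)/11 + (V_1 - 24)/1.6 + (V_1 - 0)/9100 = 0
  Node 2: (V_2 - 24)/300 + (V_2 - V_4)/3000 = 0
  Node 3: (V_3 - V_4)/470 + (V_3 - 24)/56000 + (V_3 - V_1)/11 + (V_3 - 0)/43 = 0
  Node 4: (V_4 - V_3)/470 + (V_4 - V_2)/3000 = 0
Collecting terms (coefficients in siemens):
  0.716·V_1 - 0.09091·V_3 = 15
  0.003667·V_2 - 0.0003333·V_4 = 0.08
  0.1163·V_3 - 0.09091·V_1 - 0.002128·V_4 = 0.0004286
  0.002461·V_4 - 0.0003333·V_2 - 0.002128·V_3 = 0
Solving these 4 simultaneous equations (Gaussian elimination) gives:
  V_1 = 23.31 V, V_2 = 23.57 V, V_3 = 18.57 V, V_4 = 19.25 V
Power in each resistor, P = (ΔV)²/R:
  P_R1 = (18.57 - 19.25)²/470 = 0.000974 W
  P_R2 = (24 - 18.57)²/56000 = 0.0005259 W
  P_R3 = (24 - 0)²/27 = 21.33 W
  P_R4 = (24 - 23.57)²/300 = 0.0006217 W
  P_R5 = (23.31 - 18.57)²/11 = 2.038 W
  P_R6 = (24 - 23.31)²/1.6 = 0.2999 W
  P_R7 = (23.31 - 0)²/9100 = 0.0597 W
  P_R8 = (23.57 - 19.25)²/3000 = 0.006217 W
  P_R9 = (18.57 - 0)²/43 = 8.022 W
P_total = P_R1 + P_R2 + P_R3 + P_R4 + P_R5 + P_R6 + P_R7 + P_R8 + P_R9 = 31.76 W

Final answer: 31.76 W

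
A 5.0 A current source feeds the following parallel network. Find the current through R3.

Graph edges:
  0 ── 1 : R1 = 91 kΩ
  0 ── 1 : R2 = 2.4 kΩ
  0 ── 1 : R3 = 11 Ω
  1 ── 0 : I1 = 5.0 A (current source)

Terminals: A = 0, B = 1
All resistors sit directly between nodes 0 and 1, so they are in parallel and share one voltage V; the full source current 5 A splits among them.
1/R_par = 1/91000 + 1/2400 + 1/11 = 0.09134 S  =>  R_par = 10.95 Ω
V = I × R_par = 5 × 10.95 = 54.74 V
I_R3 = V/R3 = 54.74/11 = 4.977 A

Final answer: 4.977 A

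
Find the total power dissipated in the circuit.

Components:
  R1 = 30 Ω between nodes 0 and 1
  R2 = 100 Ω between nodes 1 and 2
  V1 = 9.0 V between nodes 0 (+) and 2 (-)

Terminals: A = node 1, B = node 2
Nodal analysis, taking node 2 as the 0 V reference.
Source V1 fixes V_0 = 9 V.
KCL at each unknown node (sum of currents leaving = 0; resistances in Ω):
  Node 1: (V_1 - 9)/30 + (V_1 - 0)/100 = 0
Collecting terms: 0.04333 × V_1 = 0.3  =>  V_1 = 6.923 V
Power in each resistor, P = (ΔV)²/R:
  P_R1 = (9 - 6.923)²/30 = 0.1438 W
  P_R2 = (6.923 - 0)²/100 = 0.4793 W
P_total = P_R1 + P_R2 = 0.6231 W

Final answer: 0.6231 W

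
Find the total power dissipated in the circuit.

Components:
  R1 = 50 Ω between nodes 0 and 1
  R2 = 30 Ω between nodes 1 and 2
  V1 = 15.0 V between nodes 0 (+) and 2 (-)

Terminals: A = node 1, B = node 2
Nodal analysis, taking node 2 as the 0 V reference.
Source V1 fixes V_0 = 15 V.
KCL at each unknown node (sum of currents leaving = 0; resistances in Ω):
  Node 1: (V_1 - 15)/50 + (V_1 - 0)/30 = 0
Collecting terms: 0.05333 × V_1 = 0.3  =>  V_1 = 5.625 V
Power in each resistor, P = (ΔV)²/R:
  P_R1 = (15 - 5.625)²/50 = 1.758 W
  P_R2 = (5.625 - 0)²/30 = 1.055 W
P_total = P_R1 + P_R2 = 2.812 W

Final answer: 2.812 W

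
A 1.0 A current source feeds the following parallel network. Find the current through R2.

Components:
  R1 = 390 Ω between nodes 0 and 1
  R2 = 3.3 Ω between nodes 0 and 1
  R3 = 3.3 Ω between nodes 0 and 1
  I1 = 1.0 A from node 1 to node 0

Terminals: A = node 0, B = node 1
All resistors sit directly between nodes 0 and 1, so they are in parallel and share one voltage V; the full source current 1 A splits among them.
1/R_par = 1/390 + 1/3.3 + 1/3.3 = 0.6086 S  =>  R_par = 1.643 Ω
V = I × R_par = 1 × 1.643 = 1.643 V
I_R2 = V/R2 = 1.643/3.3 = 0.4979 A

Final answer: 0.4979 A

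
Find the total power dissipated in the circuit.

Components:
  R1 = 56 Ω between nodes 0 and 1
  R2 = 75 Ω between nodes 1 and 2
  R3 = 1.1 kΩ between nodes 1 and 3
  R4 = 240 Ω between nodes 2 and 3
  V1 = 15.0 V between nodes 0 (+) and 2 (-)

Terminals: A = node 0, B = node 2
Nodal analysis, taking node 2 as the 0 V reference.
Source V1 fixes V_0 = 15 V.
KCL at each unknown node (sum of currents leaving = 0; resistances in Ω):
  Node 1: (V_1 - 15)/56 + (V_1 - 0)/75 + (V_1 - V_3)/1100 = 0
  Node 3: (V_3 - V_1)/1100 + (V_3 - 0)/240 = 0
Collecting terms (coefficients in siemens):
  0.0321·V_1 - 0.0009091·V_3 = 0.2679
  0.005076·V_3 - 0.0009091·V_1 = 0
Determinant D = (0.0321)(0.005076) - (-0.0009091)(-0.0009091) = 0.0001621
V_1 = [(0.2679)(0.005076) - (-0.0009091)(0)]/D = 8.387 V
V_3 = [(0.0321)(0) - (0.2679)(-0.0009091)]/D = 1.502 V
Power in each resistor, P = (ΔV)²/R:
  P_R1 = (15 - 8.387)²/56 = 0.7809 W
  P_R2 = (8.387 - 0)²/75 = 0.9379 W
  P_R3 = (8.387 - 1.502)²/1100 = 0.04309 W
  P_R4 = (0 - 1.502)²/240 = 0.009402 W
P_total = P_R1 + P_R2 + P_R3 + P_R4 = 1.771 W

Final answer: 1.771 W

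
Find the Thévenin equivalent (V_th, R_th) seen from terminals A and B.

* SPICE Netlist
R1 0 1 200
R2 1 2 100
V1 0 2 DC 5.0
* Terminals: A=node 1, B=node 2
Step 1 — V_th is the open-circuit voltage V_A - V_B (nothing connected across the terminals).
Nodal analysis, taking node 2 as the 0 V reference.
Source V1 fixes V_0 = 5 V.
KCL at each unknown node (sum of currents leaving = 0; resistances in Ω):
  Node 1: (V_1 - 5)/200 + (V_1 - 0)/100 = 0
Collecting terms: 0.015 × V_1 = 0.025  =>  V_1 = 1.667 V
V_th = V_1 - V_2 = 1.667 - 0 = 1.667 V
Step 2 — R_th: zero the source — replace V1 by a short circuit (node 2 merges into node 0) — and find the resistance seen between A (node 1) and B (node 0).
Reduce the network between node 1 (A) and node 0 (B) by series/parallel combination:
  Rp1 = R1 ‖ R2 (parallel, both between nodes 0 and 1) = 1/(1/200 + 1/100) = 66.67 Ω
R_th = 66.67 Ω

Final answer: V_th = 1.667 V, R_th = 66.67 Ω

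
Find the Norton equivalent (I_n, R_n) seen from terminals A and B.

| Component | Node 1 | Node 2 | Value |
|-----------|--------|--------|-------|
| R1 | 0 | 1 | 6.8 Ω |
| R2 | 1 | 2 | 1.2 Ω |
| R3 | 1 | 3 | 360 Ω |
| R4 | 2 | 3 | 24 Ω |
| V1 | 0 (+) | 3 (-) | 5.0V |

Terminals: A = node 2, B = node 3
Find the Thévenin equivalent first; then I_n = V_th/R_th and R_n = R_th.
Step 1 — V_th is the open-circuit voltage V_A - V_B (nothing connected across the terminals).
Nodal analysis, taking node 3 as the 0 V reference.
Source V1 fixes V_0 = 5 V.
KCL at each unknown node (sum of currents leaving = 0; resistances in Ω):
  Node 1: (V_1 - 5)/6.8 + (V_1 - V_2)/1.2 + (V_1 - 0)/360 = 0
  Node 2: (V_2 - V_1)/1.2 + (V_2 - 0)/24 = 0
Collecting terms (coefficients in siemens):
  0.9832·V_1 - 0.8333·V_2 = 0.7353
  0.875·V_2 - 0.8333·V_1 = 0
Determinant D = (0.9832)(0.875) - (-0.8333)(-0.8333) = 0.1658
V_1 = [(0.7353)(0.875) - (-0.8333)(0)]/D = 3.88 V
V_2 = [(0.9832)(0) - (0.7353)(-0.8333)]/D = 3.695 V
V_th = V_2 - V_3 = 3.695 - 0 = 3.695 V
Step 2 — R_th: zero the source — replace V1 by a short circuit (node 3 merges into node 0) — and find the resistance seen between A (node 2) and B (node 0).
Reduce the network between node 2 (A) and node 0 (B) by series/parallel combination:
  Rp1 = R1 ‖ R3 (parallel, both between nodes 0 and 1) = 1/(1/6.8 + 1/360) = 6.674 Ω
  Rs1 = R2 + Rp1 (series, joined only at node 1) = 1.2 + 6.674 = 7.874 Ω
  Rp2 = R4 ‖ Rs1 (parallel, both between nodes 0 and 2) = 1/(1/24 + 1/7.874) = 5.929 Ω
R_th = 5.929 Ω
I_n = V_th/R_th = 3.695/5.929 = 0.6232 A, and R_n = R_th = 5.929 Ω

Final answer: I_n = 0.6232 A, R_n = 5.929 Ω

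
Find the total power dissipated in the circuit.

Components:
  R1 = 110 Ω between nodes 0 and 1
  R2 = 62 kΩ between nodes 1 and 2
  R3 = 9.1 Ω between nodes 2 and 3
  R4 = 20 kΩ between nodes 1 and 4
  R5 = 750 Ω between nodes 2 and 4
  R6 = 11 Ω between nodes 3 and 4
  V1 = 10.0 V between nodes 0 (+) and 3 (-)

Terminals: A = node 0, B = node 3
Nodal analysis, taking node 3 as the 0 V reference.
Source V1 fixes V_0 = 10 V.
KCL at each unknown node (sum of currents leaving = 0; resistances in Ω):
  Node 1: (V_1 - 10)/110 + (V_1 - V_2)/62000 + (V_1 - V_4)/20000 = 0
  Node 2: (V_2 - V_1)/62000 + (V_2 - 0)/9.1 + (V_2 - V_4)/750 = 0
  Node 4: (V_4 - V_1)/20000 + (V_4 - V_2)/750 + (V_4 - 0)/11 = 0
Collecting terms (coefficients in siemens):
  0.009157·V_1 - 0.00001613·V_2 - 0.00005·V_4 = 0.09091
  0.1112·V_2 - 0.00001613·V_1 - 0.001333·V_4 = 0
  0.09229·V_4 - 0.00005·V_1 - 0.001333·V_2 = 0
Solving these 3 simultaneous equations (Gaussian elimination) gives:
  V_1 = 9.928 V, V_2 = 0.001504 V, V_4 = 0.0054 V
Power in each resistor, P = (ΔV)²/R:
  P_R1 = (10 - 9.928)²/110 = 0.00004737 W
  P_R2 = (9.928 - 0.001504)²/62000 = 0.001589 W
  P_R3 = (0.001504 - 0)²/9.1 = 0.0000002486 W
  P_R4 = (9.928 - 0.0054)²/20000 = 0.004923 W
  P_R5 = (0.001504 - 0.0054)²/750 = 0.00000002024 W
  P_R6 = (0 - 0.0054)²/11 = 0.000002651 W
P_total = P_R1 + P_R2 + P_R3 + P_R4 + P_R5 + P_R6 = 0.006562 W

Final answer: 0.006562 W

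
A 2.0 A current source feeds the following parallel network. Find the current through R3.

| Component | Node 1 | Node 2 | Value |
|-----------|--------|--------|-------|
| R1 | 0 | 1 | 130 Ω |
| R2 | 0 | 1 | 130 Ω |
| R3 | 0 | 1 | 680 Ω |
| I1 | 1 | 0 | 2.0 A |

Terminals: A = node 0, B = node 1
All resistors sit directly between nodes 0 and 1, so they are in parallel and share one voltage V; the full source current 2 A splits among them.
1/R_par = 1/130 + 1/130 + 1/680 = 0.01686 S  =>  R_par = 59.33 Ω
V = I × R_par = 2 × 59.33 = 118.7 V
I_R3 = V/R3 = 118.7/680 = 0.1745 A

Final answer: 0.1745 A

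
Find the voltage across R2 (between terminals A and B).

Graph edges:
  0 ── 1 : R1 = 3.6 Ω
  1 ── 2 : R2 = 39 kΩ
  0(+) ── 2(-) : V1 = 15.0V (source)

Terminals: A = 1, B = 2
R1 and R2 are in series across V1 (node 0 → node 1 → node 2), and the output A–B is taken across R2, so this is a voltage divider.
Series current: I = V1/(R1 + R2) = 15/(3.6 + 39000) = 15/39000 = 0.0003846 A
V_R2 = I × R2 = V1 × R2/(R1 + R2) = 15 × 39000/39000 = 15 V

Final answer: 15 V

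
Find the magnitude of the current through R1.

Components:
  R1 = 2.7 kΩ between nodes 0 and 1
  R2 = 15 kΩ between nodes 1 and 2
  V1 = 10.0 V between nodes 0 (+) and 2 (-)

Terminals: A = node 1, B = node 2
Nodal analysis, taking node 2 as the 0 V reference.
Source V1 fixes V_0 = 10 V.
KCL at each unknown node (sum of currents leaving = 0; resistances in Ω):
  Node 1: (V_1 - 10)/2700 + (V_1 - 0)/15000 = 0
Collecting terms: 0.000437 × V_1 = 0.003704  =>  V_1 = 8.475 V
I_R1 = (V_0 - V_1)/R1 = (10 - 8.475)/2700 = 0.000565 A
|I_R1| = 0.000565 A

Final answer: |I_R1| = 0.000565 A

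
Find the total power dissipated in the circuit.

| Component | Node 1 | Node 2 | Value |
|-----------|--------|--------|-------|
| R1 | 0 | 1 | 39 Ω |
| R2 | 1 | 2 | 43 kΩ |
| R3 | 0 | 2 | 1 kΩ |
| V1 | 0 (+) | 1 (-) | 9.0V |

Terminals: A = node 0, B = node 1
Nodal analysis, taking node 1 as the 0 V reference.
Source V1 fixes V_0 = 9 V.
KCL at each unknown node (sum of currents leaving = 0; resistances in Ω):
  Node 2: (V_2 - 0)/43000 + (V_2 - 9)/1000 = 0
Collecting terms: 0.001023 × V_2 = 0.009  =>  V_2 = 8.795 V
Power in each resistor, P = (ΔV)²/R:
  P_R1 = (9 - 0)²/39 = 2.077 W
  P_R2 = (0 - 8.795)²/43000 = 0.001799 W
  P_R3 = (9 - 8.795)²/1000 = 0.00004184 W
P_total = P_R1 + P_R2 + P_R3 = 2.079 W

Final answer: 2.079 W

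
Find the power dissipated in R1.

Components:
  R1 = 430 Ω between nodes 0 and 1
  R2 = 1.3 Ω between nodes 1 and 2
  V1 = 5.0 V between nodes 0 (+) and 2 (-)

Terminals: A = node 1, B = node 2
Nodal analysis, taking node 2 as the 0 V reference.
Source V1 fixes V_0 = 5 V.
KCL at each unknown node (sum of currents leaving = 0; resistances in Ω):
  Node 1: (V_1 - 5)/430 + (V_1 - 0)/1.3 = 0
Collecting terms: 0.7716 × V_1 = 0.01163  =>  V_1 = 0.01507 V
I_R1 = (V_0 - V_1)/R1 = (5 - 0.01507)/430 = 0.01159 A
P_R1 = I_R1² × R1 = (0.01159)² × 430 = 0.05779 W

Final answer: 0.05779 W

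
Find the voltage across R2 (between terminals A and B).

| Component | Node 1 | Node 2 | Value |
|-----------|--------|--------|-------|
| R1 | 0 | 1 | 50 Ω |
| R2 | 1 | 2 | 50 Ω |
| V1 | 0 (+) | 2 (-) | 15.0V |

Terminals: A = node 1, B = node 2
R1 and R2 are in series across V1 (node 0 → node 1 → node 2), and the output A–B is taken across R2, so this is a voltage divider.
Series current: I = V1/(R1 + R2) = 15/(50 + 50) = 15/100 = 0.15 A
V_R2 = I × R2 = V1 × R2/(R1 + R2) = 15 × 50/100 = 7.5 V

Final answer: 7.5 V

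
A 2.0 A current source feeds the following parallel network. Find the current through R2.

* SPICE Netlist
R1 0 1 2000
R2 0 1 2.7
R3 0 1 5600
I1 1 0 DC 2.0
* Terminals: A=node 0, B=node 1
All resistors sit directly between nodes 0 and 1, so they are in parallel and share one voltage V; the full source current 2 A splits among them.
1/R_par = 1/2000 + 1/2.7 + 1/5600 = 0.371 S  =>  R_par = 2.695 Ω
V = I × R_par = 2 × 2.695 = 5.39 V
I_R2 = V/R2 = 5.39/2.7 = 1.996 A

Final answer: 1.996 A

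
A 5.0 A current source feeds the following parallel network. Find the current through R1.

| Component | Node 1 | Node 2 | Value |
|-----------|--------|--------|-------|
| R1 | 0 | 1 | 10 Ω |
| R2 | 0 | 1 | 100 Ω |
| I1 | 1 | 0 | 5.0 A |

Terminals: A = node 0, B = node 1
All resistors sit directly between nodes 0 and 1, so they are in parallel and share one voltage V; the full source current 5 A splits among them.
1/R_par = 1/10 + 1/100 = 0.11 S  =>  R_par = 9.091 Ω
V = I × R_par = 5 × 9.091 = 45.45 V
I_R1 = V/R1 = 45.45/10 = 4.545 A

Final answer: 4.545 A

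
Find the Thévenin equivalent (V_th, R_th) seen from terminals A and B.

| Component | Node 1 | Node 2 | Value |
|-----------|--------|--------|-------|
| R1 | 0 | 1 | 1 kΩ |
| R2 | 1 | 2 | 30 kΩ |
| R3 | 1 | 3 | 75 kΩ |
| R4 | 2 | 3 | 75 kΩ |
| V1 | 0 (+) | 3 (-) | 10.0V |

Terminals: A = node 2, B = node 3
Step 1 — V_th is the open-circuit voltage V_A - V_B (nothing connected across the terminals).
Nodal analysis, taking node 3 as the 0 V reference.
Source V1 fixes V_0 = 10 V.
KCL at each unknown node (sum of currents leaving = 0; resistances in Ω):
  Node 1: (V_1 - 10)/1000 + (V_1 - V_2)/30000 + (V_1 - 0)/75000 = 0
  Node 2: (V_2 - V_1)/30000 + (V_2 - 0)/75000 = 0
Collecting terms (coefficients in siemens):
  0.001047·V_1 - 0.00003333·V_2 = 0.01
  0.00004667·V_2 - 0.00003333·V_1 = 0
Determinant D = (0.001047)(0.00004667) - (-0.00003333)(-0.00003333) = 0.00000004773
V_1 = [(0.01)(0.00004667) - (-0.00003333)(0)]/D = 9.777 V
V_2 = [(0.001047)(0) - (0.01)(-0.00003333)]/D = 6.983 V
V_th = V_2 - V_3 = 6.983 - 0 = 6.983 V
Step 2 — R_th: zero the source — replace V1 by a short circuit (node 3 merges into node 0) — and find the resistance seen between A (node 2) and B (node 0).
Reduce the network between node 2 (A) and node 0 (B) by series/parallel combination:
  Rp1 = R1 ‖ R3 (parallel, both between nodes 0 and 1) = 1/(1/1000 + 1/75000) = 986.8 Ω
  Rs1 = R2 + Rp1 (series, joined only at node 1) = 30000 + 986.8 = 30990 Ω
  Rp2 = R4 ‖ Rs1 (parallel, both between nodes 0 and 2) = 1/(1/75000 + 1/30990) = 21930 Ω
R_th = 21.93 kΩ

Final answer: V_th = 6.983 V, R_th = 21.93 kΩ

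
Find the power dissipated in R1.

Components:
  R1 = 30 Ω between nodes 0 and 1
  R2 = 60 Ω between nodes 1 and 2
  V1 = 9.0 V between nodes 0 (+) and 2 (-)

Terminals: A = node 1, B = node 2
Nodal analysis, taking node 2 as the 0 V reference.
Source V1 fixes V_0 = 9 V.
KCL at each unknown node (sum of currents leaving = 0; resistances in Ω):
  Node 1: (V_1 - 9)/30 + (V_1 - 0)/60 = 0
Collecting terms: 0.05 × V_1 = 0.3  =>  V_1 = 6 V
I_R1 = (V_0 - V_1)/R1 = (9 - 6)/30 = 0.1 A
P_R1 = I_R1² × R1 = (0.1)² × 30 = 0.3 W

Final answer: 0.3 W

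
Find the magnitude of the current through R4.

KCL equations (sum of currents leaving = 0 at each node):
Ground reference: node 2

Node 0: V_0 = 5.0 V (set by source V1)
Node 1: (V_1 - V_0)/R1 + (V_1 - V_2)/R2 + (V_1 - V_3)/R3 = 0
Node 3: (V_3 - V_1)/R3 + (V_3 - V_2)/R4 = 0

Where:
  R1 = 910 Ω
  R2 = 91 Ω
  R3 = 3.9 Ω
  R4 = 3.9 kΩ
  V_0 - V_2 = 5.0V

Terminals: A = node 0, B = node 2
Nodal analysis, taking node 2 as the 0 V reference.
Source V1 fixes V_0 = 5 V.
KCL at each unknown node (sum of currents leaving = 0; resistances in Ω):
  Node 1: (V_1 - 5)/910 + (V_1 - 0)/91 + (V_1 - V_3)/3.9 = 0
  Node 3: (V_3 - V_1)/3.9 + (V_3 - 0)/3900 = 0
Collecting terms (coefficients in siemens):
  0.2685·V_1 - 0.2564·V_3 = 0.005495
  0.2567·V_3 - 0.2564·V_1 = 0
Determinant D = (0.2685)(0.2567) - (-0.2564)(-0.2564) = 0.003168
V_1 = [(0.005495)(0.2567) - (-0.2564)(0)]/D = 0.4451 V
V_3 = [(0.2685)(0) - (0.005495)(-0.2564)]/D = 0.4447 V
I_R4 = (V_2 - V_3)/R4 = (0 - 0.4447)/3900 = -0.000114 A
|I_R4| = 0.000114 A

Final answer: |I_R4| = 0.000114 A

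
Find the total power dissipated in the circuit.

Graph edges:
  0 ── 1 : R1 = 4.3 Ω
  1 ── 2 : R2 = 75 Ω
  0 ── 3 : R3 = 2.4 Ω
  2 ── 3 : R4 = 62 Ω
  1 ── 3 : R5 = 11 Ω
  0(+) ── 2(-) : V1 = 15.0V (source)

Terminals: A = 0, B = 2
Nodal analysis, taking node 2 as the 0 V reference.
Source V1 fixes V_0 = 15 V.
KCL at each unknown node (sum of currents leaving = 0; resistances in Ω):
  Node 1: (V_1 - 15)/4.3 + (V_1 - 0)/75 + (V_1 - V_3)/11 = 0
  Node 3: (V_3 - 15)/2.4 + (V_3 - 0)/62 + (V_3 - V_1)/11 = 0
Collecting terms (coefficients in siemens):
  0.3368·V_1 - 0.09091·V_3 = 3.488
  0.5237·V_3 - 0.09091·V_1 = 6.25
Determinant D = (0.3368)(0.5237) - (-0.09091)(-0.09091) = 0.1681
V_1 = [(3.488)(0.5237) - (-0.09091)(6.25)]/D = 14.25 V
V_3 = [(0.3368)(6.25) - (3.488)(-0.09091)]/D = 14.41 V
Power in each resistor, P = (ΔV)²/R:
  P_R1 = (15 - 14.25)²/4.3 = 0.1322 W
  P_R2 = (14.25 - 0)²/75 = 2.706 W
  P_R3 = (15 - 14.41)²/2.4 = 0.1464 W
  P_R4 = (0 - 14.41)²/62 = 3.348 W
  P_R5 = (14.25 - 14.41)²/11 = 0.002357 W
P_total = P_R1 + P_R2 + P_R3 + P_R4 + P_R5 = 6.335 W

Final answer: 6.335 W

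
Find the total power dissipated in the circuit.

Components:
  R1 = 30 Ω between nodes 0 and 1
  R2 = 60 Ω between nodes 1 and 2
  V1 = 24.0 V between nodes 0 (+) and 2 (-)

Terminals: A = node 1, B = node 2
Nodal analysis, taking node 2 as the 0 V reference.
Source V1 fixes V_0 = 24 V.
KCL at each unknown node (sum of currents leaving = 0; resistances in Ω):
  Node 1: (V_1 - 24)/30 + (V_1 - 0)/60 = 0
Collecting terms: 0.05 × V_1 = 0.8  =>  V_1 = 16 V
Power in each resistor, P = (ΔV)²/R:
  P_R1 = (24 - 16)²/30 = 2.133 W
  P_R2 = (16 - 0)²/60 = 4.267 W
P_total = P_R1 + P_R2 = 6.4 W

Final answer: 6.4 W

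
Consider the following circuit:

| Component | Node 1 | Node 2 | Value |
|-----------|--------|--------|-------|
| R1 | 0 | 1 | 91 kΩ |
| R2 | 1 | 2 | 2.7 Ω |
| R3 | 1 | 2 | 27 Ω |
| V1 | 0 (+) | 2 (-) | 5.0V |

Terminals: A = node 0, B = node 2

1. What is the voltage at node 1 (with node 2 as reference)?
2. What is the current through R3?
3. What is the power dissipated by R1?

Nodal analysis, taking node 2 as the 0 V reference.
Source V1 fixes V_0 = 5 V.
KCL at each unknown node (sum of currents leaving = 0; resistances in Ω):
  Node 1: (V_1 - 5)/91000 + (V_1 - 0)/2.7 + (V_1 - 0)/27 = 0
Collecting terms: 0.4074 × V_1 = 0.00005495  =>  V_1 = 0.0001349 V
Part 1:
  Read off the nodal solution: V_1 = 0.0001349 V
Part 2:
  I_R3 = (V_1 - V_2)/R3 = (0.0001349 - 0)/27 = 0.000004995 A
  Magnitude: I_R3 = 0.000004995 A
Part 3:
  I_R1 = (V_0 - V_1)/R1 = (5 - 0.0001349)/91000 = 0.00005494 A
  P_R1 = I_R1² × R1 = (0.00005494)² × 91000 = 0.0002747 W

Final answers:
1. V_1 = 0.0001349 V
2. I_R3 = 4.995e-06 A
3. P_R1 = 0.0002747 W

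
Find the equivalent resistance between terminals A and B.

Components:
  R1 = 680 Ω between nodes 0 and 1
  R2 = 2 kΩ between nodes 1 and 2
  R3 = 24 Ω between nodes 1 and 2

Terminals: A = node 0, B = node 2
Reduce the network between node 0 (A) and node 2 (B) by series/parallel combination:
  Rp1 = R2 ‖ R3 (parallel, both between nodes 1 and 2) = 1/(1/2000 + 1/24) = 23.72 Ω
  Rs1 = R1 + Rp1 (series, joined only at node 1) = 680 + 23.72 = 703.7 Ω
R_eq = 703.7 Ω

Final answer: 703.7 Ω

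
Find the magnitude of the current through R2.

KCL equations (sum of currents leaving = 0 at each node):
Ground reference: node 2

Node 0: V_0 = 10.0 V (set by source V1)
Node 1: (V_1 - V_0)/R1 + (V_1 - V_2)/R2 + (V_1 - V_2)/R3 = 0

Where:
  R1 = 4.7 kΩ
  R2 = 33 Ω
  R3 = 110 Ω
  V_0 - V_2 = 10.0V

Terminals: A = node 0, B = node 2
Nodal analysis, taking node 2 as the 0 V reference.
Source V1 fixes V_0 = 10 V.
KCL at each unknown node (sum of currents leaving = 0; resistances in Ω):
  Node 1: (V_1 - 10)/4700 + (V_1 - 0)/33 + (V_1 - 0)/110 = 0
Collecting terms: 0.03961 × V_1 = 0.002128  =>  V_1 = 0.05372 V
I_R2 = (V_1 - V_2)/R2 = (0.05372 - 0)/33 = 0.001628 A
|I_R2| = 0.001628 A

Final answer: |I_R2| = 0.001628 A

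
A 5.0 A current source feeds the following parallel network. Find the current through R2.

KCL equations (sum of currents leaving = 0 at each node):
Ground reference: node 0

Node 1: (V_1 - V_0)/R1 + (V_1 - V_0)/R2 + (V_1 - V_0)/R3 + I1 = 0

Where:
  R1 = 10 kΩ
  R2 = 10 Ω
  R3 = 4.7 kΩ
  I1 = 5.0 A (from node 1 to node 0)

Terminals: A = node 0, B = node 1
All resistors sit directly between nodes 0 and 1, so they are in parallel and share one voltage V; the full source current 5 A splits among them.
1/R_par = 1/10000 + 1/10 + 1/4700 = 0.1003 S  =>  R_par = 9.969 Ω
V = I × R_par = 5 × 9.969 = 49.84 V
I_R2 = V/R2 = 49.84/10 = 4.984 A

Final answer: 4.984 A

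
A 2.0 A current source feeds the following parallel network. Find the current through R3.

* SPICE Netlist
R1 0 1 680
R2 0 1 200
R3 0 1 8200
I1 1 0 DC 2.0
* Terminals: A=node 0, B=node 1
All resistors sit directly between nodes 0 and 1, so they are in parallel and share one voltage V; the full source current 2 A splits among them.
1/R_par = 1/680 + 1/200 + 1/8200 = 0.006593 S  =>  R_par = 151.7 Ω
V = I × R_par = 2 × 151.7 = 303.4 V
I_R3 = V/R3 = 303.4/8200 = 0.037 A

Final answer: 0.037 A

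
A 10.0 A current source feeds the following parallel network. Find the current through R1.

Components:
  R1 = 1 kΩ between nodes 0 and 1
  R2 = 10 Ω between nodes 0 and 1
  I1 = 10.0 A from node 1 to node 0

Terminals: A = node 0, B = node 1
All resistors sit directly between nodes 0 and 1, so they are in parallel and share one voltage V; the full source current 10 A splits among them.
1/R_par = 1/1000 + 1/10 = 0.101 S  =>  R_par = 9.901 Ω
V = I × R_par = 10 × 9.901 = 99.01 V
I_R1 = V/R1 = 99.01/1000 = 0.09901 A

Final answer: 0.09901 A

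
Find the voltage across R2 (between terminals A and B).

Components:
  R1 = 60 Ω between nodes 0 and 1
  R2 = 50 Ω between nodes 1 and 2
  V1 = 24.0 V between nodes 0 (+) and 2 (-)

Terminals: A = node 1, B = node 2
R1 and R2 are in series across V1 (node 0 → node 1 → node 2), and the output A–B is taken across R2, so this is a voltage divider.
Series current: I = V1/(R1 + R2) = 24/(60 + 50) = 24/110 = 0.2182 A
V_R2 = I × R2 = V1 × R2/(R1 + R2) = 24 × 50/110 = 10.91 V

Final answer: 10.91 V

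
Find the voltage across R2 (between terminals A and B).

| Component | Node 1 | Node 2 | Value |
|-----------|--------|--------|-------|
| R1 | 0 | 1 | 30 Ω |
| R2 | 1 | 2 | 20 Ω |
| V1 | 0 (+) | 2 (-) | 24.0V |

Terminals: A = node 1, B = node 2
R1 and R2 are in series across V1 (node 0 → node 1 → node 2), and the output A–B is taken across R2, so this is a voltage divider.
Series current: I = V1/(R1 + R2) = 24/(30 + 20) = 24/50 = 0.48 A
V_R2 = I × R2 = V1 × R2/(R1 + R2) = 24 × 20/50 = 9.6 V

Final answer: 9.6 V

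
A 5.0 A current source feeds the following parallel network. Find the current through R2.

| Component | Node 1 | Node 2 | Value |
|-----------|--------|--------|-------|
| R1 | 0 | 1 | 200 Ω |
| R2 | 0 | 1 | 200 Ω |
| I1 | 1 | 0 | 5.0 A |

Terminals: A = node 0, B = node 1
All resistors sit directly between nodes 0 and 1, so they are in parallel and share one voltage V; the full source current 5 A splits among them.
1/R_par = 1/200 + 1/200 = 0.01 S  =>  R_par = 100 Ω
V = I × R_par = 5 × 100 = 500 V
I_R2 = V/R2 = 500/200 = 2.5 A

Final answer: 2.5 A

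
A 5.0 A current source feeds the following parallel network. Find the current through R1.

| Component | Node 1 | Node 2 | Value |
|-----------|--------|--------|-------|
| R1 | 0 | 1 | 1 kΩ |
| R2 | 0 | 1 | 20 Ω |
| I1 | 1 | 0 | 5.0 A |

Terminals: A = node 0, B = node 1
All resistors sit directly between nodes 0 and 1, so they are in parallel and share one voltage V; the full source current 5 A splits among them.
1/R_par = 1/1000 + 1/20 = 0.051 S  =>  R_par = 19.61 Ω
V = I × R_par = 5 × 19.61 = 98.04 V
I_R1 = V/R1 = 98.04/1000 = 0.09804 A

Final answer: 0.09804 A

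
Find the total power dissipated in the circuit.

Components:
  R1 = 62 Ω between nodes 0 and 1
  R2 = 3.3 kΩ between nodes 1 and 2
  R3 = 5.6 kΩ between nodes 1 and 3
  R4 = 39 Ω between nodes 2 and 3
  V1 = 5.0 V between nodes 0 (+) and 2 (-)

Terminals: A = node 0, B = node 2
Nodal analysis, taking node 2 as the 0 V reference.
Source V1 fixes V_0 = 5 V.
KCL at each unknown node (sum of currents leaving = 0; resistances in Ω):
  Node 1: (V_1 - 5)/62 + (V_1 - 0)/3300 + (V_1 - V_3)/5600 = 0
  Node 3: (V_3 - V_1)/5600 + (V_3 - 0)/39 = 0
Collecting terms (coefficients in siemens):
  0.01661·V_1 - 0.0001786·V_3 = 0.08065
  0.02582·V_3 - 0.0001786·V_1 = 0
Determinant D = (0.01661)(0.02582) - (-0.0001786)(-0.0001786) = 0.0004288
V_1 = [(0.08065)(0.02582) - (-0.0001786)(0)]/D = 4.855 V
V_3 = [(0.01661)(0) - (0.08065)(-0.0001786)]/D = 0.03358 V
Power in each resistor, P = (ΔV)²/R:
  P_R1 = (5 - 4.855)²/62 = 0.0003373 W
  P_R2 = (4.855 - 0)²/3300 = 0.007144 W
  P_R3 = (4.855 - 0.03358)²/5600 = 0.004152 W
  P_R4 = (0 - 0.03358)²/39 = 0.00002891 W
P_total = P_R1 + P_R2 + P_R3 + P_R4 = 0.01166 W

Final answer: 0.01166 W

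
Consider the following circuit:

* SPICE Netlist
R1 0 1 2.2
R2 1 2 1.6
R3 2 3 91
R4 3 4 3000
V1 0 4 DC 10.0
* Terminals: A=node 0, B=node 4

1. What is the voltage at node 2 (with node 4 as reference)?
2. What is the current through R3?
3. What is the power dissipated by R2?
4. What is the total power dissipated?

Nodal analysis, taking node 4 as the 0 V reference.
Source V1 fixes V_0 = 10 V.
KCL at each unknown node (sum of currents leaving = 0; resistances in Ω):
  Node 1: (V_1 - 10)/2.2 + (V_1 - V_2)/1.6 = 0
  Node 2: (V_2 - V_1)/1.6 + (V_2 - V_3)/91 = 0
  Node 3: (V_3 - V_2)/91 + (V_3 - 0)/3000 = 0
Collecting terms (coefficients in siemens):
  1.08·V_1 - 0.625·V_2 = 4.545
  0.636·V_2 - 0.625·V_1 - 0.01099·V_3 = 0
  0.01132·V_3 - 0.01099·V_2 = 0
Solving these 3 simultaneous equations (Gaussian elimination) gives:
  V_1 = 9.993 V, V_2 = 9.988 V, V_3 = 9.694 V
Part 1:
  Read off the nodal solution: V_2 = 9.988 V
Part 2:
  I_R3 = (V_2 - V_3)/R3 = (9.988 - 9.694)/91 = 0.003231 A
  Magnitude: I_R3 = 0.003231 A
Part 3:
  I_R2 = (V_1 - V_2)/R2 = (9.993 - 9.988)/1.6 = 0.003231 A
  P_R2 = I_R2² × R2 = (0.003231)² × 1.6 = 0.00001671 W
Part 4:
  Power in each resistor, P = (ΔV)²/R:
    P_R1 = (10 - 9.993)²/2.2 = 0.00002297 W
    P_R2 = (9.993 - 9.988)²/1.6 = 0.00001671 W
    P_R3 = (9.988 - 9.694)²/91 = 0.0009501 W
    P_R4 = (9.694 - 0)²/3000 = 0.03132 W
  P_total = P_R1 + P_R2 + P_R3 + P_R4 = 0.03231 W

Final answers:
1. V_2 = 9.988 V
2. I_R3 = 0.003231 A
3. P_R2 = 1.671e-05 W
4. P_total = 0.03231 W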